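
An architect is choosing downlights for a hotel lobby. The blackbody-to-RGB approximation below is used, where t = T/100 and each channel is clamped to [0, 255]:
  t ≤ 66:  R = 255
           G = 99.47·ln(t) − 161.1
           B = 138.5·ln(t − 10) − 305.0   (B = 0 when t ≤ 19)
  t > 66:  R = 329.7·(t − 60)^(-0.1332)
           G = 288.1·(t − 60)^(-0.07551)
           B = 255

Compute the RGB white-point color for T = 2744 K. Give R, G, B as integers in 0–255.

t = 2744/100 = 27.44; the t ≤ 66 branch applies.
R = 255 by definition for t ≤ 66.
G = 99.47·ln 27.44 − 161.1 = 99.47·3.3120 − 161.1 = 168.345.
B = 138.5·ln(27.44 − 10) − 305.0 = 138.5·ln 17.44 − 305.0 = 138.5·2.8588 − 305.0 = 90.939.
Rounded: (255, 168, 91).

R=255, G=168, B=91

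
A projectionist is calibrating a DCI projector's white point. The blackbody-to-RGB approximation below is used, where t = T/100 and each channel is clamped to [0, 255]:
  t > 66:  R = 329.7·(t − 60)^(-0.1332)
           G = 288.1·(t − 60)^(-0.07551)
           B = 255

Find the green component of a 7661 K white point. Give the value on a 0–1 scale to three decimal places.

t = 7661/100 = 76.61; the t > 66 branch applies.
G = 288.1·(76.61 − 60)^(-0.07551) = 288.1·16.61^(-0.07551) = 288.1·0.80882 = 233.020.
On a 0–1 scale: 233.020/255 = 0.9138 → 0.914.

0.914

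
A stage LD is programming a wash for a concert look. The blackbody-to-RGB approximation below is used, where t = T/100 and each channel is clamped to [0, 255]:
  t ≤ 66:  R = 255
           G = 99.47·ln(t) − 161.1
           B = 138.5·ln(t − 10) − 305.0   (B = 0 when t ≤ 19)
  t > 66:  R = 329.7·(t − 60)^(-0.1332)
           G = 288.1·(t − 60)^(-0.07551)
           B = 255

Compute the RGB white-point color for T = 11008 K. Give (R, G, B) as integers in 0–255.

t = 11008/100 = 110.08; the t > 66 branch applies.
R = 329.7·(110.08 − 60)^(-0.1332) = 329.7·50.08^(-0.1332) = 329.7·0.59375 = 195.760.
G = 288.1·(110.08 − 60)^(-0.07551) = 288.1·50.08^(-0.07551) = 288.1·0.74415 = 214.389.
B = 255 by definition for t > 66.
Rounded: (196, 214, 255).

(196, 214, 255)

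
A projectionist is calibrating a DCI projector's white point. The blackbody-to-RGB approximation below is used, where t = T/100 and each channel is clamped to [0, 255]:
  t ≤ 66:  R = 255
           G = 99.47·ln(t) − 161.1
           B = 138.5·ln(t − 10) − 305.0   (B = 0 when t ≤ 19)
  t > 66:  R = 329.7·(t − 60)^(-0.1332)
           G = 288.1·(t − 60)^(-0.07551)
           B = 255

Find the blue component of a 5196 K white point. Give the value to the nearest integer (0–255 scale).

t = 5196/100 = 51.96; the t ≤ 66 branch applies.
B = 138.5·ln(51.96 − 10) − 305.0 = 138.5·ln 41.96 − 305.0 = 138.5·3.7367 − 305.0 = 212.535.
Rounded: 213.

213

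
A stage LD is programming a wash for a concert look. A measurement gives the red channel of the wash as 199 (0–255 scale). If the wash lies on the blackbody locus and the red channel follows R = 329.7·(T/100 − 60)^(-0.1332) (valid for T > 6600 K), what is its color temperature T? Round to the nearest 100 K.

(t − 60)^(-0.1332) = 199/329.7 = 0.60358.
t − 60 = 0.60358^(1/-0.1332) = 0.60358^(-7.508) = 44.273, so t = 104.273.
T = 100·t = 10427 K → 10400 K to the nearest 100 K.

10400 K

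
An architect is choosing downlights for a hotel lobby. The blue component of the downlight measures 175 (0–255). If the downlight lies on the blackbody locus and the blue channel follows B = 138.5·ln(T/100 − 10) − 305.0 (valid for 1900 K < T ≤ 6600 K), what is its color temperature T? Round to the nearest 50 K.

ln(t − 10) = (175 + 305.0) / 138.5 = 3.4657.
t − 10 = e^3.4657 = 31.999, so t = 41.999.
T = 100·t = 4200 K → 4200 K to the nearest 50 K.

4200 K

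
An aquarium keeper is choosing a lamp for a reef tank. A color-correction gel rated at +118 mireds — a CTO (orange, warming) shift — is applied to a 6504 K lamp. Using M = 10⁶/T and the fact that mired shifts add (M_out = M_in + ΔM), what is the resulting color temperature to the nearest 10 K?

M_in = 10⁶/6504 = 153.75 mireds.
M_out = 153.75 + (+118) = 271.75 mireds.
T_out = 10⁶/271.75 = 3679.8 K → 3680 K.

3680 K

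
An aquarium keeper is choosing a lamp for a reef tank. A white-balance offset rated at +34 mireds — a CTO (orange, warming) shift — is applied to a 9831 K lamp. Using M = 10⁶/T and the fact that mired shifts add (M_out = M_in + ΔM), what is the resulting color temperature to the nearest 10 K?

7370 K

M_in = 10⁶/9831 = 101.72 mireds.
M_out = 101.72 + (+34) = 135.72 mireds.
T_out = 10⁶/135.72 = 7368.2 K → 7370 K.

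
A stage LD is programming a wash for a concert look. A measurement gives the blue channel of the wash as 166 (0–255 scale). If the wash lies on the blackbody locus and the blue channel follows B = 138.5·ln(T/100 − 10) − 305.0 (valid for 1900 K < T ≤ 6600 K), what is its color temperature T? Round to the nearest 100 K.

ln(t − 10) = (166 + 305.0) / 138.5 = 3.4007.
t − 10 = e^3.4007 = 29.986, so t = 39.986.
T = 100·t = 3999 K → 4000 K to the nearest 100 K.

4000 K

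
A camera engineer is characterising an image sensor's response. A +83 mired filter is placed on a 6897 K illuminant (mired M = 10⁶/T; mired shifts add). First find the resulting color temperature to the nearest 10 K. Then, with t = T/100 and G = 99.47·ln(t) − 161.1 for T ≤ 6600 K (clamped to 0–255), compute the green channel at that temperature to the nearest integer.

M_in = 10⁶/6897 = 144.99; M_out = 144.99 + (+83) = 227.99.
T_out = 10⁶/227.99 = 4386.1 K → 4390 K; t = 43.9.
G = 99.47·ln 43.9 − 161.1 = 99.47·3.7819 − 161.1 = 215.087.
Rounded: 215.

215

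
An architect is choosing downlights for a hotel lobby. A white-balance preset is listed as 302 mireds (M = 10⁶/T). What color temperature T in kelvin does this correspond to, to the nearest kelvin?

3311 K

T = 10⁶ / 302 = 3311.26 K → 3311 K.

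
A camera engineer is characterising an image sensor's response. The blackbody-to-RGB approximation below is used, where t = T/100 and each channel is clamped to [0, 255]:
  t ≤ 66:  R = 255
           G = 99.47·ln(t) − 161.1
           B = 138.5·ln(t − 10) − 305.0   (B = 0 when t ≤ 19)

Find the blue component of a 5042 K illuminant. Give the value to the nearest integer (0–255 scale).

207

t = 5042/100 = 50.42; the t ≤ 66 branch applies.
B = 138.5·ln(50.42 − 10) − 305.0 = 138.5·ln 40.42 − 305.0 = 138.5·3.6993 − 305.0 = 207.356.
Rounded: 207.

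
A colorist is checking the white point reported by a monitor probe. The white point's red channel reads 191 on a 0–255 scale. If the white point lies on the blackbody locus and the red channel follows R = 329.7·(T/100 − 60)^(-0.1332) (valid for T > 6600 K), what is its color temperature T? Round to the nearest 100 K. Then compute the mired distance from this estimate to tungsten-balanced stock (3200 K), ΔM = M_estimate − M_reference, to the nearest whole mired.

(t − 60)^(-0.1332) = 191/329.7 = 0.57931.
t − 60 = 0.57931^(1/-0.1332) = 0.57931^(-7.508) = 60.245, so t = 120.245.
T = 100·t = 12025 K → 12000 K to the nearest 100 K.
M_estimate = 10⁶/12000 = 83.33; M_reference = 10⁶/3200 = 312.50.
ΔM = 83.33 − 312.50 = -229.17 → -229 mireds.

-229 mireds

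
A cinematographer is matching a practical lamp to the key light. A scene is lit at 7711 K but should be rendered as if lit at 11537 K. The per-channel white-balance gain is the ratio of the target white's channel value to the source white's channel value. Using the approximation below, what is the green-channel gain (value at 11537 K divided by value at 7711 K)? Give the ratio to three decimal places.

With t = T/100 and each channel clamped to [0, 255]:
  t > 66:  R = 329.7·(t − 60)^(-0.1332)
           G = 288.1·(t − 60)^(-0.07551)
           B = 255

At 7711 K (t = 77.11):
  G = 288.1·(77.11 − 60)^(-0.07551) = 288.1·17.11^(-0.07551) = 288.1·0.80701 = 232.499.
At 11537 K (t = 115.37):
  G = 288.1·(115.37 − 60)^(-0.07551) = 288.1·55.37^(-0.07551) = 288.1·0.73853 = 212.769.
Gain = 212.769 / 232.499 = 0.9151 → 0.915.

0.915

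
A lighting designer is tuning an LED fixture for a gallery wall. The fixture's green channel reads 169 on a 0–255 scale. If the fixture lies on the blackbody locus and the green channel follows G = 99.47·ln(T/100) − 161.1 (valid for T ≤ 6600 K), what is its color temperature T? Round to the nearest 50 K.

2750 K

ln t = (169 + 161.1) / 99.47 = 3.3186.
t = e^3.3186 = 27.621.
T = 100·t = 2762 K → 2750 K to the nearest 50 K.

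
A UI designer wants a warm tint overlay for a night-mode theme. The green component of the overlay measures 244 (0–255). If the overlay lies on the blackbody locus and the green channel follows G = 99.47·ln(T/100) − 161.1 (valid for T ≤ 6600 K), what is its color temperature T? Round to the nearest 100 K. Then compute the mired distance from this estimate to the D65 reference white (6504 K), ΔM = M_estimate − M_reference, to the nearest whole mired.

+16 mireds

ln t = (244 + 161.1) / 99.47 = 4.0726.
t = e^4.0726 = 58.709.
T = 100·t = 5871 K → 5900 K to the nearest 100 K.
M_estimate = 10⁶/5900 = 169.49; M_reference = 10⁶/6504 = 153.75.
ΔM = 169.49 − 153.75 = 15.74 → +16 mireds.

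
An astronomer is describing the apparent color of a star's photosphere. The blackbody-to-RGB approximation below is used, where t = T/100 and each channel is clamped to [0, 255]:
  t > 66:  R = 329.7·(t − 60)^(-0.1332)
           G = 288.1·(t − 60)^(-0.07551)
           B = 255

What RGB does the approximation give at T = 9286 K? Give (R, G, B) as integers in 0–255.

t = 9286/100 = 92.86; the t > 66 branch applies.
R = 329.7·(92.86 − 60)^(-0.1332) = 329.7·32.86^(-0.1332) = 329.7·0.62803 = 207.061.
G = 288.1·(92.86 − 60)^(-0.07551) = 288.1·32.86^(-0.07551) = 288.1·0.76820 = 221.320.
B = 255 by definition for t > 66.
Rounded: (207, 221, 255).

(207, 221, 255)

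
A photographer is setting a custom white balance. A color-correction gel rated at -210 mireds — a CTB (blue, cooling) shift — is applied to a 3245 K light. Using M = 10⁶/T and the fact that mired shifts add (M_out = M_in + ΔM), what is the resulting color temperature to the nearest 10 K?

10190 K

M_in = 10⁶/3245 = 308.17 mireds.
M_out = 308.17 + (-210) = 98.17 mireds.
T_out = 10⁶/98.17 = 10186.8 K → 10190 K.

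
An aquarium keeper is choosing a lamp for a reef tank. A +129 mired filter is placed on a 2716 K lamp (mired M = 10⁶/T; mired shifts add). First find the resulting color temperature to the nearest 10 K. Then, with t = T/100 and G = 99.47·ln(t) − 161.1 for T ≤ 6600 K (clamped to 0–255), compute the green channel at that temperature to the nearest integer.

137

M_in = 10⁶/2716 = 368.19; M_out = 368.19 + (+129) = 497.19.
T_out = 10⁶/497.19 = 2011.3 K → 2010 K; t = 20.1.
G = 99.47·ln 20.1 − 161.1 = 99.47·3.0007 − 161.1 = 137.382.
Rounded: 137.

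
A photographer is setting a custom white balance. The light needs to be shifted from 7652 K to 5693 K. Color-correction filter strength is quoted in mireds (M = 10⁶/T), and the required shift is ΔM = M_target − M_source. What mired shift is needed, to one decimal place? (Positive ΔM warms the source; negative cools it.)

+45.0 mireds

M_source = 10⁶/7652 = 130.685; M_target = 10⁶/5693 = 175.654.
ΔM = 175.654 − 130.685 = 44.970 → +45.0 mireds, a warming shift.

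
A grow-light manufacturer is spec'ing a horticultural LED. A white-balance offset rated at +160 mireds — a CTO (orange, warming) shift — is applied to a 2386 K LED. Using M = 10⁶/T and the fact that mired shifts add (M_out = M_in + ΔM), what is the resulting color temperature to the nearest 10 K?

1730 K

M_in = 10⁶/2386 = 419.11 mireds.
M_out = 419.11 + (+160) = 579.11 mireds.
T_out = 10⁶/579.11 = 1726.8 K → 1730 K.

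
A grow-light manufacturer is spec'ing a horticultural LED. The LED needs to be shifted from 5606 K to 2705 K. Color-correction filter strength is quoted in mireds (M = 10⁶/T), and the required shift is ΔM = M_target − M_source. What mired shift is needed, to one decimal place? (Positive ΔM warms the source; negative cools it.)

+191.3 mireds

M_source = 10⁶/5606 = 178.380; M_target = 10⁶/2705 = 369.686.
ΔM = 369.686 − 178.380 = 191.305 → +191.3 mireds, a warming shift.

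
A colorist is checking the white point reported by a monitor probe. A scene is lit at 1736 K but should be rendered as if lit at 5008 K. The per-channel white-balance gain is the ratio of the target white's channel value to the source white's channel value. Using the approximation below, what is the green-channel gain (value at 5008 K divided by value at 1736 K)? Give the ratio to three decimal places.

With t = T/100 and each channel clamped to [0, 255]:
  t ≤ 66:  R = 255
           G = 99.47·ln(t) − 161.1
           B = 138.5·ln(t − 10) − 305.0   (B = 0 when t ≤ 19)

At 1736 K (t = 17.36):
  G = 99.47·ln 17.36 − 161.1 = 99.47·2.8542 − 161.1 = 122.804.
At 5008 K (t = 50.08):
  G = 99.47·ln 50.08 − 161.1 = 99.47·3.9136 − 161.1 = 228.188.
Gain = 228.188 / 122.804 = 1.8581 → 1.858.

1.858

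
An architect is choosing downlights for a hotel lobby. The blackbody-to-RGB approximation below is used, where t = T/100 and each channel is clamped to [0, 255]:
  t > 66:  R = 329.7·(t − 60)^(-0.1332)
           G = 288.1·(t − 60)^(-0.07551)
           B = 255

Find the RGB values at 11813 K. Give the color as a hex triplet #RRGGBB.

t = 11813/100 = 118.13; the t > 66 branch applies.
R = 329.7·(118.13 − 60)^(-0.1332) = 329.7·58.13^(-0.1332) = 329.7·0.58208 = 191.911.
G = 288.1·(118.13 − 60)^(-0.07551) = 288.1·58.13^(-0.07551) = 288.1·0.73582 = 211.989.
B = 255 by definition for t > 66.
Rounded: (192, 212, 255).
In hex: #C0D4FF.

#C0D4FF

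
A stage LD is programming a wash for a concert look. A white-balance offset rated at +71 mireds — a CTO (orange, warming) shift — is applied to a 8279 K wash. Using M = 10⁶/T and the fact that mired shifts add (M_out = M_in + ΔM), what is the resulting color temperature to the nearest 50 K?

5200 K

M_in = 10⁶/8279 = 120.79 mireds.
M_out = 120.79 + (+71) = 191.79 mireds.
T_out = 10⁶/191.79 = 5214.1 K → 5200 K.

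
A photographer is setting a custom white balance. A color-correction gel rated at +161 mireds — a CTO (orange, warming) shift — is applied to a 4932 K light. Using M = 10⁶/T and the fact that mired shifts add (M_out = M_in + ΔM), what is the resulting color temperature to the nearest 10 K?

2750 K

M_in = 10⁶/4932 = 202.76 mireds.
M_out = 202.76 + (+161) = 363.76 mireds.
T_out = 10⁶/363.76 = 2749.1 K → 2750 K.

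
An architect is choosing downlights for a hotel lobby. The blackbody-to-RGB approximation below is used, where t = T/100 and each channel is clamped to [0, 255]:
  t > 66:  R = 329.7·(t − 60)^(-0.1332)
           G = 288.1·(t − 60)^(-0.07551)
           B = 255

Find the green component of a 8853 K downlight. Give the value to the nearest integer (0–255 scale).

t = 8853/100 = 88.53; the t > 66 branch applies.
G = 288.1·(88.53 − 60)^(-0.07551) = 288.1·28.53^(-0.07551) = 288.1·0.77644 = 223.694.
Rounded: 224.

224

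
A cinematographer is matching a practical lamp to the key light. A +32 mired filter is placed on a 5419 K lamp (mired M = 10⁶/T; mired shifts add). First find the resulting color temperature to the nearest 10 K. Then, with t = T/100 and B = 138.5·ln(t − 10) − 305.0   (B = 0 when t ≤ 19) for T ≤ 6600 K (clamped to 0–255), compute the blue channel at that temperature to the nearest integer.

192

M_in = 10⁶/5419 = 184.54; M_out = 184.54 + (+32) = 216.54.
T_out = 10⁶/216.54 = 4618.2 K → 4620 K; t = 46.2.
B = 138.5·ln(46.2 − 10) − 305.0 = 138.5·ln 36.2 − 305.0 = 138.5·3.5891 − 305.0 = 192.085.
Rounded: 192.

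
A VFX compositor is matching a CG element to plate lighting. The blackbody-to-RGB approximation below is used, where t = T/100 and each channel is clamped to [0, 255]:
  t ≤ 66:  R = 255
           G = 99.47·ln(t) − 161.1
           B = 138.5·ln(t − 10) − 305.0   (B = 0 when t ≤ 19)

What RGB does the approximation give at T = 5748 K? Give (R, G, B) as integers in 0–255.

t = 5748/100 = 57.48; the t ≤ 66 branch applies.
R = 255 by definition for t ≤ 66.
G = 99.47·ln 57.48 − 161.1 = 99.47·4.0514 − 161.1 = 241.896.
B = 138.5·ln(57.48 − 10) − 305.0 = 138.5·ln 47.48 − 305.0 = 138.5·3.8603 − 305.0 = 229.653.
Rounded: (255, 242, 230).

(255, 242, 230)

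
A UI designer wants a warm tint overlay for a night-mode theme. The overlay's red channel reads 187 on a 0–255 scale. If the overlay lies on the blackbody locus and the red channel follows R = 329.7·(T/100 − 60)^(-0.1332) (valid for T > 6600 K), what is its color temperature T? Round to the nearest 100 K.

(t − 60)^(-0.1332) = 187/329.7 = 0.56718.
t − 60 = 0.56718^(1/-0.1332) = 0.56718^(-7.508) = 70.620, so t = 130.620.
T = 100·t = 13062 K → 13100 K to the nearest 100 K.

13100 K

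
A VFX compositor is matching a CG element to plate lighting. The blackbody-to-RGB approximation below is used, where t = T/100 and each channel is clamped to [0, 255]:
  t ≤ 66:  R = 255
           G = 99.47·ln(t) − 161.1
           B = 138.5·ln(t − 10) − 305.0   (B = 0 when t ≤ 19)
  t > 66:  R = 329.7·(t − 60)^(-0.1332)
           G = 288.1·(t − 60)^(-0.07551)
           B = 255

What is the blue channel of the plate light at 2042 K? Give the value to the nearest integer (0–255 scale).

20

t = 2042/100 = 20.42; the t ≤ 66 branch applies.
B = 138.5·ln(20.42 − 10) − 305.0 = 138.5·ln 10.42 − 305.0 = 138.5·2.3437 − 305.0 = 19.606.
Rounded: 20.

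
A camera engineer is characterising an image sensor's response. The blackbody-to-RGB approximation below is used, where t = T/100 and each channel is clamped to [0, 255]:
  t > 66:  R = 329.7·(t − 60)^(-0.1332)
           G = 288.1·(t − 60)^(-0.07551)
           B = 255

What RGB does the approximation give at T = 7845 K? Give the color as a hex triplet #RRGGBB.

#E0E7FF

t = 7845/100 = 78.45; the t > 66 branch applies.
R = 329.7·(78.45 − 60)^(-0.1332) = 329.7·18.45^(-0.1332) = 329.7·0.67822 = 223.608.
G = 288.1·(78.45 − 60)^(-0.07551) = 288.1·18.45^(-0.07551) = 288.1·0.80243 = 231.179.
B = 255 by definition for t > 66.
Rounded: (224, 231, 255).
In hex: #E0E7FF.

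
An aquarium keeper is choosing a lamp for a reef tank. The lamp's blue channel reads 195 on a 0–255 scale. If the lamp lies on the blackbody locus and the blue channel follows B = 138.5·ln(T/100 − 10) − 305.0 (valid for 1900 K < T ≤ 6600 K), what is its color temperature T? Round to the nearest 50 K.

4700 K

ln(t − 10) = (195 + 305.0) / 138.5 = 3.6101.
t − 10 = e^3.6101 = 36.970, so t = 46.970.
T = 100·t = 4697 K → 4700 K to the nearest 50 K.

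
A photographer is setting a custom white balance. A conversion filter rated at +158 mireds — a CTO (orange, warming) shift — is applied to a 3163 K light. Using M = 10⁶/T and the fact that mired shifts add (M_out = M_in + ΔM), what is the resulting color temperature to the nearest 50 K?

M_in = 10⁶/3163 = 316.16 mireds.
M_out = 316.16 + (+158) = 474.16 mireds.
T_out = 10⁶/474.16 = 2109.0 K → 2100 K.

2100 K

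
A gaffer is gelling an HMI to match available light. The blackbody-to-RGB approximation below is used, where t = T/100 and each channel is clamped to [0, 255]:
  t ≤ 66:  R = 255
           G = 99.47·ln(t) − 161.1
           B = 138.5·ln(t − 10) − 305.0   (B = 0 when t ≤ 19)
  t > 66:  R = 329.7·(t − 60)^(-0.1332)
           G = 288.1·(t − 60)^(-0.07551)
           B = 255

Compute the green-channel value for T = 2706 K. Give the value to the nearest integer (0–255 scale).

167

t = 2706/100 = 27.06; the t ≤ 66 branch applies.
G = 99.47·ln 27.06 − 161.1 = 99.47·3.2981 − 161.1 = 166.958.
Rounded: 167.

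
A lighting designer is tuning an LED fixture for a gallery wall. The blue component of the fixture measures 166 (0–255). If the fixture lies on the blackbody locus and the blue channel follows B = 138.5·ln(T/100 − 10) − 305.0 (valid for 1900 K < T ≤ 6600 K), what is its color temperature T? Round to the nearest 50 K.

ln(t − 10) = (166 + 305.0) / 138.5 = 3.4007.
t − 10 = e^3.4007 = 29.986, so t = 39.986.
T = 100·t = 3999 K → 4000 K to the nearest 50 K.

4000 K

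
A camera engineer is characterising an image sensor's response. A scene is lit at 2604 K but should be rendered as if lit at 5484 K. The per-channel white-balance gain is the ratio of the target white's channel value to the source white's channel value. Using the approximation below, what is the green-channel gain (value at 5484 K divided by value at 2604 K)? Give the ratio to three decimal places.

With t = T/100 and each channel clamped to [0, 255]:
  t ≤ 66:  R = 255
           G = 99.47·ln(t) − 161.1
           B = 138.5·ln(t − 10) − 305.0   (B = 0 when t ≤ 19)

At 2604 K (t = 26.04):
  G = 99.47·ln 26.04 − 161.1 = 99.47·3.2596 − 161.1 = 163.136.
At 5484 K (t = 54.84):
  G = 99.47·ln 54.84 − 161.1 = 99.47·4.0044 − 161.1 = 237.220.
Gain = 237.220 / 163.136 = 1.4541 → 1.454.

1.454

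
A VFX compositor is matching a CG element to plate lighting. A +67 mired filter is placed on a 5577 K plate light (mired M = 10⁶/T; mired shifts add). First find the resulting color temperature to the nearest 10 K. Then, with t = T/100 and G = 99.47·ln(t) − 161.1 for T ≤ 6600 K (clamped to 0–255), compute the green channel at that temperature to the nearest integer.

M_in = 10⁶/5577 = 179.31; M_out = 179.31 + (+67) = 246.31.
T_out = 10⁶/246.31 = 4060.0 K → 4060 K; t = 40.6.
G = 99.47·ln 40.6 − 161.1 = 99.47·3.7038 − 161.1 = 207.314.
Rounded: 207.

207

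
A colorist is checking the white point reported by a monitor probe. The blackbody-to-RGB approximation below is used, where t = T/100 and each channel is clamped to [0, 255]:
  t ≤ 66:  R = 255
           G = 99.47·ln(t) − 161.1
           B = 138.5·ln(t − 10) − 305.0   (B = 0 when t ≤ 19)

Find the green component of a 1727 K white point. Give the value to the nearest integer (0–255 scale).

t = 1727/100 = 17.27; the t ≤ 66 branch applies.
G = 99.47·ln 17.27 − 161.1 = 99.47·2.8490 − 161.1 = 122.287.
Rounded: 122.

122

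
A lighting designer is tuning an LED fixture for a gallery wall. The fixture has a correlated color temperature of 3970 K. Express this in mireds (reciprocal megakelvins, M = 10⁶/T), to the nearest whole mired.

252 mireds

M = 10⁶ / 3970 = 251.889 → 252 mireds.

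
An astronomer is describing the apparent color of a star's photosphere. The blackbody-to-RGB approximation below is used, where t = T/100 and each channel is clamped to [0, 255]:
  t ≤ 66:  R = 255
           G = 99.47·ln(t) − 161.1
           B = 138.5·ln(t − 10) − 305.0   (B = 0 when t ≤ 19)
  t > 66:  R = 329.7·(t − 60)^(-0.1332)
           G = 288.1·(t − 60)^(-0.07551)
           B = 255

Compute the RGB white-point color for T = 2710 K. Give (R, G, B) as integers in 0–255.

t = 2710/100 = 27.1; the t ≤ 66 branch applies.
R = 255 by definition for t ≤ 66.
G = 99.47·ln 27.1 − 161.1 = 99.47·3.2995 − 161.1 = 167.105.
B = 138.5·ln(27.1 − 10) − 305.0 = 138.5·ln 17.1 − 305.0 = 138.5·2.8391 − 305.0 = 88.212.
Rounded: (255, 167, 88).

(255, 167, 88)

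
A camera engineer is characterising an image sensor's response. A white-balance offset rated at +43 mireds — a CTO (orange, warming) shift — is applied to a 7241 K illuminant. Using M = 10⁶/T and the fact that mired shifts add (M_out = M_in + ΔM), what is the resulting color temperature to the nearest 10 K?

M_in = 10⁶/7241 = 138.10 mireds.
M_out = 138.10 + (+43) = 181.10 mireds.
T_out = 10⁶/181.10 = 5521.7 K → 5520 K.

5520 K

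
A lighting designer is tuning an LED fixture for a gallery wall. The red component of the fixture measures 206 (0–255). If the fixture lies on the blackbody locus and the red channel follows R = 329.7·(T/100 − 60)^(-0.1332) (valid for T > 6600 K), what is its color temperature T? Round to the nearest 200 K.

(t − 60)^(-0.1332) = 206/329.7 = 0.62481.
t − 60 = 0.62481^(1/-0.1332) = 0.62481^(-7.508) = 34.152, so t = 94.152.
T = 100·t = 9415 K → 9400 K to the nearest 200 K.

9400 K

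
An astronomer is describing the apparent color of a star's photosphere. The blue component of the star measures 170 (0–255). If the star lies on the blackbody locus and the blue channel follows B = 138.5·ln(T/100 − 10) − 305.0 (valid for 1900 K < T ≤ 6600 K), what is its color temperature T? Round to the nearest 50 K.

4100 K

ln(t − 10) = (170 + 305.0) / 138.5 = 3.4296.
t − 10 = e^3.4296 = 30.864, so t = 40.864.
T = 100·t = 4086 K → 4100 K to the nearest 50 K.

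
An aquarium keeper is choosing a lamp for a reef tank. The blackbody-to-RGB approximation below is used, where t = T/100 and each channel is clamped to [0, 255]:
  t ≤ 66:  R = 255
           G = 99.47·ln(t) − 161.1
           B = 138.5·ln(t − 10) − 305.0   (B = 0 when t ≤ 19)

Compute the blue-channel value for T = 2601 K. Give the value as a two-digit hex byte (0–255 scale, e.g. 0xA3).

0x4F

t = 2601/100 = 26.01; the t ≤ 66 branch applies.
B = 138.5·ln(26.01 − 10) − 305.0 = 138.5·ln 16.01 − 305.0 = 138.5·2.7732 − 305.0 = 79.090.
Rounded: 79; in hex, 0x4F.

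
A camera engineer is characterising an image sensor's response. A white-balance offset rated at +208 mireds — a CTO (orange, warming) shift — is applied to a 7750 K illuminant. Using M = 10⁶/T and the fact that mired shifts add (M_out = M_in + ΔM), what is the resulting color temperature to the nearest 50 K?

M_in = 10⁶/7750 = 129.03 mireds.
M_out = 129.03 + (+208) = 337.03 mireds.
T_out = 10⁶/337.03 = 2967.1 K → 2950 K.

2950 K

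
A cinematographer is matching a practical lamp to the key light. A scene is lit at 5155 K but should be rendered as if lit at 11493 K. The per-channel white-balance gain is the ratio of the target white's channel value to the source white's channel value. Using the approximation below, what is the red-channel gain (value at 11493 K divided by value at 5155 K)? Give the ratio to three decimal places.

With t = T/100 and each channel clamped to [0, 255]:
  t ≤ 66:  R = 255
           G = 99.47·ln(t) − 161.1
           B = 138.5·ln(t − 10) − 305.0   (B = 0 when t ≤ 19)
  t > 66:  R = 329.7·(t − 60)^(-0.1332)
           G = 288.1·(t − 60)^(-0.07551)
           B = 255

At 5155 K (t = 51.55):
  R = 255 by definition for t ≤ 66.
At 11493 K (t = 114.93):
  R = 329.7·(114.93 − 60)^(-0.1332) = 329.7·54.93^(-0.1332) = 329.7·0.58649 = 193.364.
Gain = 193.364 / 255.000 = 0.7583 → 0.758.

0.758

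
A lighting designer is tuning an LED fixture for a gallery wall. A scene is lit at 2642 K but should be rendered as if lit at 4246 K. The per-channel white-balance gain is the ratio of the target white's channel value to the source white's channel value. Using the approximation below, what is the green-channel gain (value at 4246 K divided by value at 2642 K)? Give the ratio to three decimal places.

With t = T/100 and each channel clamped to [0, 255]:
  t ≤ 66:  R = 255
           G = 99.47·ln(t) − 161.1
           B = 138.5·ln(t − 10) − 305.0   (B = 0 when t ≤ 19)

At 2642 K (t = 26.42):
  G = 99.47·ln 26.42 − 161.1 = 99.47·3.2741 − 161.1 = 164.577.
At 4246 K (t = 42.46):
  G = 99.47·ln 42.46 − 161.1 = 99.47·3.7486 − 161.1 = 211.770.
Gain = 211.770 / 164.577 = 1.2868 → 1.287.

1.287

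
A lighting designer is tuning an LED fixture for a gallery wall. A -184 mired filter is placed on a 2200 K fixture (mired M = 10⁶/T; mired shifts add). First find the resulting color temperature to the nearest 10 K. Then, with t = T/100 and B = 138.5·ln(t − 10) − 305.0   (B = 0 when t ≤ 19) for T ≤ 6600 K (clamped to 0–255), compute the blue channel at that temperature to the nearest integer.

M_in = 10⁶/2200 = 454.55; M_out = 454.55 + (-184) = 270.55.
T_out = 10⁶/270.55 = 3696.2 K → 3700 K; t = 37.
B = 138.5·ln(37 − 10) − 305.0 = 138.5·ln 27 − 305.0 = 138.5·3.2958 − 305.0 = 151.473.
Rounded: 151.

151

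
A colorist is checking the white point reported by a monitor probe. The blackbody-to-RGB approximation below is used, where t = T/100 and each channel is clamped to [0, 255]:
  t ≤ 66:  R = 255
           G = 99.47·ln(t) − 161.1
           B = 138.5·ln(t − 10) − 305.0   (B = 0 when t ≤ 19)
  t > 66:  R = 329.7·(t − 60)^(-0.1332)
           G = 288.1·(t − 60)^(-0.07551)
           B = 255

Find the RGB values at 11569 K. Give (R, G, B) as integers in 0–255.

t = 11569/100 = 115.69; the t > 66 branch applies.
R = 329.7·(115.69 − 60)^(-0.1332) = 329.7·55.69^(-0.1332) = 329.7·0.58541 = 193.011.
G = 288.1·(115.69 − 60)^(-0.07551) = 288.1·55.69^(-0.07551) = 288.1·0.73820 = 212.677.
B = 255 by definition for t > 66.
Rounded: (193, 213, 255).

(193, 213, 255)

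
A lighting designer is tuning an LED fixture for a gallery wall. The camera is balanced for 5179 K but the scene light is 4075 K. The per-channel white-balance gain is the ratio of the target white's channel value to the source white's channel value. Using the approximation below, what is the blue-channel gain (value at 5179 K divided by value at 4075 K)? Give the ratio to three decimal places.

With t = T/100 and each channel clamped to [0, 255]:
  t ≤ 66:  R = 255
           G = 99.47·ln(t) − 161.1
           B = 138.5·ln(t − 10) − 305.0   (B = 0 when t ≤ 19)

1.251

At 4075 K (t = 40.75):
  B = 138.5·ln(40.75 − 10) − 305.0 = 138.5·ln 30.75 − 305.0 = 138.5·3.4259 − 305.0 = 169.486.
At 5179 K (t = 51.79):
  B = 138.5·ln(51.79 − 10) − 305.0 = 138.5·ln 41.79 − 305.0 = 138.5·3.7327 − 305.0 = 211.973.
Gain = 211.973 / 169.486 = 1.2507 → 1.251.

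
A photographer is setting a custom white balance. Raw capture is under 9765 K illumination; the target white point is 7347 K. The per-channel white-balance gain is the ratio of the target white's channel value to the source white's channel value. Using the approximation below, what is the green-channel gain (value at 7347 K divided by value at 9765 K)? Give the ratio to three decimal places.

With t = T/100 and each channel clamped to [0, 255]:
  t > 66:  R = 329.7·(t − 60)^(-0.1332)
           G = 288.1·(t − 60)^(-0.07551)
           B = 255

At 9765 K (t = 97.65):
  G = 288.1·(97.65 − 60)^(-0.07551) = 288.1·37.65^(-0.07551) = 288.1·0.76035 = 219.057.
At 7347 K (t = 73.47):
  G = 288.1·(73.47 − 60)^(-0.07551) = 288.1·13.47^(-0.07551) = 288.1·0.82172 = 236.736.
Gain = 236.736 / 219.057 = 1.0807 → 1.081.

1.081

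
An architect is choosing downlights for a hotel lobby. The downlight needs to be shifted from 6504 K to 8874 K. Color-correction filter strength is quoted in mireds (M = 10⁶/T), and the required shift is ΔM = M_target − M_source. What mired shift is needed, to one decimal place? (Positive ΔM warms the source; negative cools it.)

M_source = 10⁶/6504 = 153.752; M_target = 10⁶/8874 = 112.689.
ΔM = 112.689 − 153.752 = -41.063 → -41.1 mireds, a cooling shift.

-41.1 mireds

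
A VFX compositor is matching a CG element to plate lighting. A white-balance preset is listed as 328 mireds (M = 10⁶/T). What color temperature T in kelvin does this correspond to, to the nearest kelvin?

3049 K

T = 10⁶ / 328 = 3048.78 K → 3049 K.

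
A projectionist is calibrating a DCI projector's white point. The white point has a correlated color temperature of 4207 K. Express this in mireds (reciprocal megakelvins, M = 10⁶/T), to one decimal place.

M = 10⁶ / 4207 = 237.699 → 237.7 mireds.

237.7 mireds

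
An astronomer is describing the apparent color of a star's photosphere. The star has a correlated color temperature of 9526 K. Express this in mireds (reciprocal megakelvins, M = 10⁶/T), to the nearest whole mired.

105 mireds

M = 10⁶ / 9526 = 104.976 → 105 mireds.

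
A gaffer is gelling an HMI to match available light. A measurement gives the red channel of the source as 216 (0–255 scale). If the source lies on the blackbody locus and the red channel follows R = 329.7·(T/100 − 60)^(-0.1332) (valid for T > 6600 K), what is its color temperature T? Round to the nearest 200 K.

(t − 60)^(-0.1332) = 216/329.7 = 0.65514.
t − 60 = 0.65514^(1/-0.1332) = 0.65514^(-7.508) = 23.926, so t = 83.926.
T = 100·t = 8393 K → 8400 K to the nearest 200 K.

8400 K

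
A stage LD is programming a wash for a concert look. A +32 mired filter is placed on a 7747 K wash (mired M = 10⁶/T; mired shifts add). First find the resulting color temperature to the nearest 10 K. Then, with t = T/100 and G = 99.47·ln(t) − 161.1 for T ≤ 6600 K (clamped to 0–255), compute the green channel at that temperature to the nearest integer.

250

M_in = 10⁶/7747 = 129.08; M_out = 129.08 + (+32) = 161.08.
T_out = 10⁶/161.08 = 6208.0 K → 6210 K; t = 62.1.
G = 99.47·ln 62.1 − 161.1 = 99.47·4.1287 − 161.1 = 249.586.
Rounded: 250.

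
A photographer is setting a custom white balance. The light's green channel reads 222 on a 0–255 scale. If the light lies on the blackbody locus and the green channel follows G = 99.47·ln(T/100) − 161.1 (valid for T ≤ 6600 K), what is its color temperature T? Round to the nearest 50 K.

ln t = (222 + 161.1) / 99.47 = 3.8514.
t = e^3.8514 = 47.059.
T = 100·t = 4706 K → 4700 K to the nearest 50 K.

4700 K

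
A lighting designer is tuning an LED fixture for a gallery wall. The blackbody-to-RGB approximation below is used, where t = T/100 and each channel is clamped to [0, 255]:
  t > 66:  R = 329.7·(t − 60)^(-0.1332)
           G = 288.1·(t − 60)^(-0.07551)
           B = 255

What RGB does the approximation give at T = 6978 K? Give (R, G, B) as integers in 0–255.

(243, 243, 255)

t = 6978/100 = 69.78; the t > 66 branch applies.
R = 329.7·(69.78 − 60)^(-0.1332) = 329.7·9.78^(-0.1332) = 329.7·0.73805 = 243.336.
G = 288.1·(69.78 − 60)^(-0.07551) = 288.1·9.78^(-0.07551) = 288.1·0.84182 = 242.528.
B = 255 by definition for t > 66.
Rounded: (243, 243, 255).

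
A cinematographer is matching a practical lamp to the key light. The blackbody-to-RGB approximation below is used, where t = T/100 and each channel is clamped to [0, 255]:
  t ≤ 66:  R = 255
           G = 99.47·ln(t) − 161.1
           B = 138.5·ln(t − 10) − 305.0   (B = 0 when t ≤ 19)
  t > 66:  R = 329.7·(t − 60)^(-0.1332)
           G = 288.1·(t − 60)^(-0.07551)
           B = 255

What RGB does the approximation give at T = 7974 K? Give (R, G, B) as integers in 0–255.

t = 7974/100 = 79.74; the t > 66 branch applies.
R = 329.7·(79.74 − 60)^(-0.1332) = 329.7·19.74^(-0.1332) = 329.7·0.67214 = 221.605.
G = 288.1·(79.74 − 60)^(-0.07551) = 288.1·19.74^(-0.07551) = 288.1·0.79834 = 230.002.
B = 255 by definition for t > 66.
Rounded: (222, 230, 255).

(222, 230, 255)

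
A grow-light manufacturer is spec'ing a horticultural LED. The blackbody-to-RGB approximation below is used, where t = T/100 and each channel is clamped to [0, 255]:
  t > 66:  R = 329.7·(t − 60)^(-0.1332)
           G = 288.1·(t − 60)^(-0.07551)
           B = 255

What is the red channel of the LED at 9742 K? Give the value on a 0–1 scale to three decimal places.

0.798

t = 9742/100 = 97.42; the t > 66 branch applies.
R = 329.7·(97.42 − 60)^(-0.1332) = 329.7·37.42^(-0.1332) = 329.7·0.61725 = 203.508.
On a 0–1 scale: 203.508/255 = 0.7981 → 0.798.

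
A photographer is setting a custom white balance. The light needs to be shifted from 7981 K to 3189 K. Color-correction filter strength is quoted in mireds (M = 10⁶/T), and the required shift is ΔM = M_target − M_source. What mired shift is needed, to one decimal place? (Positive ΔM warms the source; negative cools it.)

+188.3 mireds

M_source = 10⁶/7981 = 125.298; M_target = 10⁶/3189 = 313.578.
ΔM = 313.578 − 125.298 = 188.280 → +188.3 mireds, a warming shift.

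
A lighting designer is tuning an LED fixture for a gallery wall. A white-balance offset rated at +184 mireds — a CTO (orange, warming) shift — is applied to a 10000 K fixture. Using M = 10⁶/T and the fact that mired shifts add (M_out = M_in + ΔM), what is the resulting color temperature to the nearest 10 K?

3520 K

M_in = 10⁶/10000 = 100.00 mireds.
M_out = 100.00 + (+184) = 284.00 mireds.
T_out = 10⁶/284.00 = 3521.1 K → 3520 K.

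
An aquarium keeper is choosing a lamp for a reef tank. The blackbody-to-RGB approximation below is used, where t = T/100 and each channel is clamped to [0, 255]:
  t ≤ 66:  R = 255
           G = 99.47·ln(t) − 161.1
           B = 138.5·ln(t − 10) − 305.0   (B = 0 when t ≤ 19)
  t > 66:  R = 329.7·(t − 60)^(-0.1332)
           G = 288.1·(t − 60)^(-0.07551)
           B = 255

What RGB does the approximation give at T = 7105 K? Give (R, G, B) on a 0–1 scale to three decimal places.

t = 7105/100 = 71.05; the t > 66 branch applies.
R = 329.7·(71.05 − 60)^(-0.1332) = 329.7·11.05^(-0.1332) = 329.7·0.72615 = 239.410.
G = 288.1·(71.05 − 60)^(-0.07551) = 288.1·11.05^(-0.07551) = 288.1·0.83410 = 240.303.
B = 255 by definition for t > 66.
Dividing each by 255: (0.9389, 0.9424, 1.0000) → (0.939, 0.942, 1.000).

(0.939, 0.942, 1.000)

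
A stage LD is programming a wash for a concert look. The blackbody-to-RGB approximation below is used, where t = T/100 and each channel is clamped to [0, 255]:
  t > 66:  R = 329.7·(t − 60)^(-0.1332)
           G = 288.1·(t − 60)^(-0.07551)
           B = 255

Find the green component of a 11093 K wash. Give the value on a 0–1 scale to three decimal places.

0.840

t = 11093/100 = 110.93; the t > 66 branch applies.
G = 288.1·(110.93 − 60)^(-0.07551) = 288.1·50.93^(-0.07551) = 288.1·0.74320 = 214.116.
On a 0–1 scale: 214.116/255 = 0.8397 → 0.840.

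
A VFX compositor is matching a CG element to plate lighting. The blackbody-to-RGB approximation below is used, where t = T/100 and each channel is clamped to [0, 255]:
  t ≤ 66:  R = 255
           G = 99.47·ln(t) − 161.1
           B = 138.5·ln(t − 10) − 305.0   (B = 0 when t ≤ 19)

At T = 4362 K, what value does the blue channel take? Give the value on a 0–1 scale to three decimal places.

0.713

t = 4362/100 = 43.62; the t ≤ 66 branch applies.
B = 138.5·ln(43.62 − 10) − 305.0 = 138.5·ln 33.62 − 305.0 = 138.5·3.5151 − 305.0 = 181.844.
On a 0–1 scale: 181.844/255 = 0.7131 → 0.713.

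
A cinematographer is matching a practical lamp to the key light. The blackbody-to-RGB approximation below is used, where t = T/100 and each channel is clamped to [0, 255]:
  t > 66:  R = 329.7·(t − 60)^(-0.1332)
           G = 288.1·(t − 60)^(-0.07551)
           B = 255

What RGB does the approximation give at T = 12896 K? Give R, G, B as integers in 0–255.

t = 12896/100 = 128.96; the t > 66 branch applies.
R = 329.7·(128.96 − 60)^(-0.1332) = 329.7·68.96^(-0.1332) = 329.7·0.56898 = 187.594.
G = 288.1·(128.96 − 60)^(-0.07551) = 288.1·68.96^(-0.07551) = 288.1·0.72639 = 209.272.
B = 255 by definition for t > 66.
Rounded: (188, 209, 255).

R=188, G=209, B=255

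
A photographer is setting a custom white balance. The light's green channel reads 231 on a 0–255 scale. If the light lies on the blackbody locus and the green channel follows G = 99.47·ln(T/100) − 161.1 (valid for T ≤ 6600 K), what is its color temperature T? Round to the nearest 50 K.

ln t = (231 + 161.1) / 99.47 = 3.9419.
t = e^3.9419 = 51.516.
T = 100·t = 5152 K → 5150 K to the nearest 50 K.

5150 K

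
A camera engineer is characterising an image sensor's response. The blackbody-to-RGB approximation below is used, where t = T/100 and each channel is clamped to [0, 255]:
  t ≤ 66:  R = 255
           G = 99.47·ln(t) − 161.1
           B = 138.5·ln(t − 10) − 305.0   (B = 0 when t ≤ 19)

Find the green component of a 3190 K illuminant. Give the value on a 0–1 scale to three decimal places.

0.719

t = 3190/100 = 31.9; the t ≤ 66 branch applies.
G = 99.47·ln 31.9 − 161.1 = 99.47·3.4626 − 161.1 = 183.325.
On a 0–1 scale: 183.325/255 = 0.7189 → 0.719.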